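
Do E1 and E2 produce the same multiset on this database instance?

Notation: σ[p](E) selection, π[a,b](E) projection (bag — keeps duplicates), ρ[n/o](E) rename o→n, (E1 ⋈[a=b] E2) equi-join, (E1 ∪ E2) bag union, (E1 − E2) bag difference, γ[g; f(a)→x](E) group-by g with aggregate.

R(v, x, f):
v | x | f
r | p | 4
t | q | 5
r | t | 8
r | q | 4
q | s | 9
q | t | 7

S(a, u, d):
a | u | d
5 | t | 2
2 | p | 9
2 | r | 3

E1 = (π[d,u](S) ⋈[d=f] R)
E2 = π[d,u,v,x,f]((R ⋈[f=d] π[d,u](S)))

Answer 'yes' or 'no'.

E1 per-node cardinality:
  S → 3
  π[d,u](S) → 3
  R → 6
  (π[d,u](S) ⋈[d=f] R) → 1
E2 per-node cardinality:
  R → 6
  S → 3
  π[d,u](S) → 3
  (R ⋈[f=d] π[d,u](S)) → 1
  π[d,u,v,x,f]((R ⋈[f=d] π[d,u](S))) → 1

E1 and E2 produce the same multiset:
d | u | v | x | f
9 | p | q | s | 9

yes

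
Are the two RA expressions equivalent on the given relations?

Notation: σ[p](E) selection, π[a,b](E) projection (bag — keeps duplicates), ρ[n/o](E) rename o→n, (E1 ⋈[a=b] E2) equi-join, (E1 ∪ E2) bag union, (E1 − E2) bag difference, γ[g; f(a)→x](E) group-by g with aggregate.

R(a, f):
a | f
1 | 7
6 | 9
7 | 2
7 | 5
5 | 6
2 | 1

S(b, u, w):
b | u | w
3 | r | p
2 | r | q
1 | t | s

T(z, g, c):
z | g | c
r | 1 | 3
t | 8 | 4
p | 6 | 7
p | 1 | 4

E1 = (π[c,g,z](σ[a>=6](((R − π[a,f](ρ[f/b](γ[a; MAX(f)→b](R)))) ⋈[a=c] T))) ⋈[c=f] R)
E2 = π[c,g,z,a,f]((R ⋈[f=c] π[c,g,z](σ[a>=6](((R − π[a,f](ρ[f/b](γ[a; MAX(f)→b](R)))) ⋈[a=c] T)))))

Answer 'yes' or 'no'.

E1 subexpression sizes:
  R → 6
  R → 6
  γ[a; MAX(f)→b](R) → 5
  ρ[f/b](γ[a; MAX(f)→b](R)) → 5
  π[a,f](ρ[f/b](γ[a; MAX(f)→b](R))) → 5
  (R − π[a,f](ρ[f/b](γ[a; MAX(f)→b](R)))) → 1
  T → 4
  ((R − π[a,f](ρ[f/b](γ[a; MAX(f)→b](R)))) ⋈[a=c] T) → 1
  σ[a>=6](((R − π[a,f](ρ[f/b](γ[a; MAX(f)→b](R)))) ⋈[a=c] T)) → 1
  π[c,g,z](σ[a>=6](((R − π[a,f](ρ[f/b](γ[a; MAX(f)→b](R)))) ⋈[a=c] T))) → 1
  R → 6
  (π[c,g,z](σ[a>=6](((R − π[a,f](ρ[f/b](γ[a; MAX(f)→b](R)))) ⋈[a=c] T))) ⋈[c=f] R) → 1
E2 subexpression sizes:
  R → 6
  R → 6
  R → 6
  γ[a; MAX(f)→b](R) → 5
  ρ[f/b](γ[a; MAX(f)→b](R)) → 5
  π[a,f](ρ[f/b](γ[a; MAX(f)→b](R))) → 5
  (R − π[a,f](ρ[f/b](γ[a; MAX(f)→b](R)))) → 1
  T → 4
  ((R − π[a,f](ρ[f/b](γ[a; MAX(f)→b](R)))) ⋈[a=c] T) → 1
  σ[a>=6](((R − π[a,f](ρ[f/b](γ[a; MAX(f)→b](R)))) ⋈[a=c] T)) → 1
  π[c,g,z](σ[a>=6](((R − π[a,f](ρ[f/b](γ[a; MAX(f)→b](R)))) ⋈[a=c] T))) → 1
  (R ⋈[f=c] π[c,g,z](σ[a>=6](((R − π[a,f](ρ[f/b](γ[a; MAX(f)→b](R)))) ⋈[a=c] T)))) → 1
  π[c,g,z,a,f]((R ⋈[f=c] π[c,g,z](σ[a>=6](((R − π[a,f](ρ[f/b](γ[a; MAX(f)→b](R)))) ⋈[a=c] T))))) → 1

E1 and E2 produce the same multiset:
c | g | z | a | f
7 | 6 | p | 1 | 7

yes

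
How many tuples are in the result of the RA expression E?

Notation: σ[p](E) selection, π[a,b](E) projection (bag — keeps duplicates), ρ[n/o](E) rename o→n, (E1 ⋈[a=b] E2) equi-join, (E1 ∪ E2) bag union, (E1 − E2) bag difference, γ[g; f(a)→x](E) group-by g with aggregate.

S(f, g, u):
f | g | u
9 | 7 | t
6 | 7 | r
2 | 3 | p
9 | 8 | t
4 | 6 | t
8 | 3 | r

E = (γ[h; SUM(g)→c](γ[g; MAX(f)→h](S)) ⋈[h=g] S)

Stepwise |·|:
  S → 6
  γ[g; MAX(f)→h](S) → 4
  γ[h; SUM(g)→c](γ[g; MAX(f)→h](S)) → 3
  S → 6
  (γ[h; SUM(g)→c](γ[g; MAX(f)→h](S)) ⋈[h=g] S) → 1

|E| = 1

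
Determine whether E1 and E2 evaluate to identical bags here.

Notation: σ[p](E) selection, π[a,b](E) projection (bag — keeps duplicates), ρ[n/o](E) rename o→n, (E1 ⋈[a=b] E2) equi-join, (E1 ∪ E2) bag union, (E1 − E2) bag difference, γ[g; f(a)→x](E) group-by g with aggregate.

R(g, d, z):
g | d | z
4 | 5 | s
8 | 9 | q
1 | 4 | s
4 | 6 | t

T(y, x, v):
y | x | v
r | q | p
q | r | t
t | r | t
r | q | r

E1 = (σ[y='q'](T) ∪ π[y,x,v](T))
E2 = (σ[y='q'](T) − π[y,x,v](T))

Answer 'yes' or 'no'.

E1 subexpression sizes:
  T → 4
  σ[y='q'](T) → 1
  T → 4
  π[y,x,v](T) → 4
  (σ[y='q'](T) ∪ π[y,x,v](T)) → 5
E2 subexpression sizes:
  T → 4
  σ[y='q'](T) → 1
  T → 4
  π[y,x,v](T) → 4
  (σ[y='q'](T) − π[y,x,v](T)) → 0

E1 result:
y | x | v
q | r | t
q | r | t
r | q | p
r | q | r
t | r | t
E2 result:
y | x | v
(0 rows)
Witness: ('t', 'r', 't') appears 1× in E1 but 0× in E2.

no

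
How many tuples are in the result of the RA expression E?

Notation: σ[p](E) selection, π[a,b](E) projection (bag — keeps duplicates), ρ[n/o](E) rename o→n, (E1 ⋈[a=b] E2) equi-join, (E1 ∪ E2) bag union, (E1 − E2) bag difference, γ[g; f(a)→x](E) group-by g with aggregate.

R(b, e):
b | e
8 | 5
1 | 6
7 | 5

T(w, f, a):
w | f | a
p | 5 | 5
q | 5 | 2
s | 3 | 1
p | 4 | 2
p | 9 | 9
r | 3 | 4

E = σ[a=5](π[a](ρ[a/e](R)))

Row counts bottom-up:
  R → 3
  ρ[a/e](R) → 3
  π[a](ρ[a/e](R)) → 3
  σ[a=5](π[a](ρ[a/e](R))) → 2

|E| = 2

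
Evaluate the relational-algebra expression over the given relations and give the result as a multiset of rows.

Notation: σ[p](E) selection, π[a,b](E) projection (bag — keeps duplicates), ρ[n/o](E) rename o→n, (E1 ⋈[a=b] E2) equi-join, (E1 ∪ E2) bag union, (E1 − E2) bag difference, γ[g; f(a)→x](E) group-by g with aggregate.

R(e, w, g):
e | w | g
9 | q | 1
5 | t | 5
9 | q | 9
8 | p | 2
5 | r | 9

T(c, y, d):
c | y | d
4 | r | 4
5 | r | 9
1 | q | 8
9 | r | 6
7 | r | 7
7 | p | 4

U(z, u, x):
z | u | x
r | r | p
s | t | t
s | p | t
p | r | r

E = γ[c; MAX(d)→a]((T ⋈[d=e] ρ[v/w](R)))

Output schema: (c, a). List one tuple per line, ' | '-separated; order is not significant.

Subexpression sizes:
  T → 6
  R → 5
  ρ[v/w](R) → 5
  (T ⋈[d=e] ρ[v/w](R)) → 3
  γ[c; MAX(d)→a]((T ⋈[d=e] ρ[v/w](R))) → 2

== RESULT ==
c | a
1 | 8
5 | 9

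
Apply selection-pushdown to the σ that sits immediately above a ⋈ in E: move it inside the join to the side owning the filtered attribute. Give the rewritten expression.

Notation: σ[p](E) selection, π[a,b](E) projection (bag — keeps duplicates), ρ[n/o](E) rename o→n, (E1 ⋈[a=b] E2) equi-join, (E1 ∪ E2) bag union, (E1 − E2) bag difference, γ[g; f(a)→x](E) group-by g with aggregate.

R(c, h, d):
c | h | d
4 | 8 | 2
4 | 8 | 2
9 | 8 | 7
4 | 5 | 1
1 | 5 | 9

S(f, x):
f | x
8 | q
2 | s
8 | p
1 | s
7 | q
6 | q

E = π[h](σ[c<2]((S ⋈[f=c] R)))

σ filters on c, owned by the right side.
E' = π[h]((S ⋈[f=c] σ[c<2](R)))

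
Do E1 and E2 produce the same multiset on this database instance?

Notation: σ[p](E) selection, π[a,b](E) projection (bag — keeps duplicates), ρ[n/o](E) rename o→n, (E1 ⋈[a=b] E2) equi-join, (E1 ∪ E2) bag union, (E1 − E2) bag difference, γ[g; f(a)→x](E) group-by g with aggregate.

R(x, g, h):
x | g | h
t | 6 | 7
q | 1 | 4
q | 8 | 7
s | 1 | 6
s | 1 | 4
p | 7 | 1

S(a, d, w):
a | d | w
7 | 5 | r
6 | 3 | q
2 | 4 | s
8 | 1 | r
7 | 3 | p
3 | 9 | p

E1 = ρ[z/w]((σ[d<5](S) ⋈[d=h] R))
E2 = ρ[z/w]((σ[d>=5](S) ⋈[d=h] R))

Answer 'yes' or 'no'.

E1 subexpression sizes:
  S → 6
  σ[d<5](S) → 4
  R → 6
  (σ[d<5](S) ⋈[d=h] R) → 3
  ρ[z/w]((σ[d<5](S) ⋈[d=h] R)) → 3
E2 subexpression sizes:
  S → 6
  σ[d>=5](S) → 2
  R → 6
  (σ[d>=5](S) ⋈[d=h] R) → 0
  ρ[z/w]((σ[d>=5](S) ⋈[d=h] R)) → 0

E1 result:
a | d | z | x | g | h
2 | 4 | s | q | 1 | 4
2 | 4 | s | s | 1 | 4
8 | 1 | r | p | 7 | 1
E2 result:
a | d | z | x | g | h
(0 rows)
Witness: (2, 4, 's', 's', 1, 4) appears 1× in E1 but 0× in E2.

no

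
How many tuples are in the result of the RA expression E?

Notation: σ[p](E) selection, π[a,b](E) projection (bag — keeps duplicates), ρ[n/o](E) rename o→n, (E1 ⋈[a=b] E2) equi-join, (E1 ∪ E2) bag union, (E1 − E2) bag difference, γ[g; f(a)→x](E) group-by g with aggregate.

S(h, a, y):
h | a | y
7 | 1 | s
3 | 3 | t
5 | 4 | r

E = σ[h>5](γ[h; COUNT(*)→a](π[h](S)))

Per-node cardinality:
  S → 3
  π[h](S) → 3
  γ[h; COUNT(*)→a](π[h](S)) → 3
  σ[h>5](γ[h; COUNT(*)→a](π[h](S))) → 1

|E| = 1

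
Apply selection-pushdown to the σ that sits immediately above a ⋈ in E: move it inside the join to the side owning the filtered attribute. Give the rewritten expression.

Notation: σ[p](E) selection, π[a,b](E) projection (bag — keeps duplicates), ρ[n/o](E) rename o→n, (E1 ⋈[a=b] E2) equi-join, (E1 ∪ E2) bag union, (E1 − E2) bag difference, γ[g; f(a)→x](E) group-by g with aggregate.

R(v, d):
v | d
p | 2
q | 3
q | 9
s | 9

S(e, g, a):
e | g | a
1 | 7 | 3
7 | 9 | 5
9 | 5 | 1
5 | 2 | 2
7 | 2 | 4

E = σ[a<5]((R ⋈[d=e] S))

σ filters on a, owned by the right side.
E' = (R ⋈[d=e] σ[a<5](S))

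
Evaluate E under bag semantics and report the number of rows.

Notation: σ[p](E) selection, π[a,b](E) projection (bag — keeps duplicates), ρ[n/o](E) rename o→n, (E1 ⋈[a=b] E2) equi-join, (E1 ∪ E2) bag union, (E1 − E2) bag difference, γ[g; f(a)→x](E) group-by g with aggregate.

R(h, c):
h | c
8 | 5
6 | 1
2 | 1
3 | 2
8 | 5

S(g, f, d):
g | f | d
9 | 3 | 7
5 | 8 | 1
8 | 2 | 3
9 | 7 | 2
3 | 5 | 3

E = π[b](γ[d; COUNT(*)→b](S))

Row counts bottom-up:
  S → 5
  γ[d; COUNT(*)→b](S) → 4
  π[b](γ[d; COUNT(*)→b](S)) → 4

|E| = 4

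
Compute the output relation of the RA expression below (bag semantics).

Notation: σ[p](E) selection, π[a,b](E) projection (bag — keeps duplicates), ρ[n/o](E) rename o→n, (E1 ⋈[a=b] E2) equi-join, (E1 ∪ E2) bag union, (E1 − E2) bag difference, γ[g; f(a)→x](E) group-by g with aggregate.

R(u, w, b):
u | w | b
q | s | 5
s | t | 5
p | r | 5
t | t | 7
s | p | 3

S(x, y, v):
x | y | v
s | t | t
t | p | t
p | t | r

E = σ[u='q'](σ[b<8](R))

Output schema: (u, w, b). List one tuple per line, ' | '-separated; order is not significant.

Subexpression sizes:
  R → 5
  σ[b<8](R) → 5
  σ[u='q'](σ[b<8](R)) → 1

== RESULT ==
u | w | b
q | s | 5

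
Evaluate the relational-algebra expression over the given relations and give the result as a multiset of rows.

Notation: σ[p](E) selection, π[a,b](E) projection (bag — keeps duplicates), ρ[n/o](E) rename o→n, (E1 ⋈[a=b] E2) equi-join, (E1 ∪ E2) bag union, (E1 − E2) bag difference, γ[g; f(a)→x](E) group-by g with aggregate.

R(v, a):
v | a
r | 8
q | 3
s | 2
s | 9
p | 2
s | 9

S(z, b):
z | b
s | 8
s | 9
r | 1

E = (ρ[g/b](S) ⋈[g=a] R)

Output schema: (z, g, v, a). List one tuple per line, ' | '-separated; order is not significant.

Row counts bottom-up:
  S → 3
  ρ[g/b](S) → 3
  R → 6
  (ρ[g/b](S) ⋈[g=a] R) → 3

== RESULT ==
z | g | v | a
s | 8 | r | 8
s | 9 | s | 9
s | 9 | s | 9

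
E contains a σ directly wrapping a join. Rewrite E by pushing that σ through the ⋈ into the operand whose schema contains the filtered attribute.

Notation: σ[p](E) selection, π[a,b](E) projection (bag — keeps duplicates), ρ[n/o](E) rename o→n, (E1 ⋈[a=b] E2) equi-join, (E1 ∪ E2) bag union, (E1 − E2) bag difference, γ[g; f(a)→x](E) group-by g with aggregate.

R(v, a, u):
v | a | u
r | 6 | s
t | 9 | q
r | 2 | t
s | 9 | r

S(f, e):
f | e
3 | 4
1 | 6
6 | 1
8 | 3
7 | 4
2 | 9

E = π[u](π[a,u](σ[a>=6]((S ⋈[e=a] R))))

σ filters on a, owned by the right side.
E' = π[u](π[a,u]((S ⋈[e=a] σ[a>=6](R))))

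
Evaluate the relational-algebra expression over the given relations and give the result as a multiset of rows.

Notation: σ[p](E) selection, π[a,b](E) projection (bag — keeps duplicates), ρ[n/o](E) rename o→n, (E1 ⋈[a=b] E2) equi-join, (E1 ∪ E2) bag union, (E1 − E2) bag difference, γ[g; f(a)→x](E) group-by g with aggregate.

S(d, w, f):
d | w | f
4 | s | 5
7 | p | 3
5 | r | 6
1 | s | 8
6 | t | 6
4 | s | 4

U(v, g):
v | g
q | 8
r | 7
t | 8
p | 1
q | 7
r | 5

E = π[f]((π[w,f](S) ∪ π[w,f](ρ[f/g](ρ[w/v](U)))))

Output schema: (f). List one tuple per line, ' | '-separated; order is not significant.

Row counts bottom-up:
  S → 6
  π[w,f](S) → 6
  U → 6
  ρ[w/v](U) → 6
  ρ[f/g](ρ[w/v](U)) → 6
  π[w,f](ρ[f/g](ρ[w/v](U))) → 6
  (π[w,f](S) ∪ π[w,f](ρ[f/g](ρ[w/v](U)))) → 12
  π[f]((π[w,f](S) ∪ π[w,f](ρ[f/g](ρ[w/v](U))))) → 12

== RESULT ==
f
1
3
4
5
5
6
6
7
7
8
8
8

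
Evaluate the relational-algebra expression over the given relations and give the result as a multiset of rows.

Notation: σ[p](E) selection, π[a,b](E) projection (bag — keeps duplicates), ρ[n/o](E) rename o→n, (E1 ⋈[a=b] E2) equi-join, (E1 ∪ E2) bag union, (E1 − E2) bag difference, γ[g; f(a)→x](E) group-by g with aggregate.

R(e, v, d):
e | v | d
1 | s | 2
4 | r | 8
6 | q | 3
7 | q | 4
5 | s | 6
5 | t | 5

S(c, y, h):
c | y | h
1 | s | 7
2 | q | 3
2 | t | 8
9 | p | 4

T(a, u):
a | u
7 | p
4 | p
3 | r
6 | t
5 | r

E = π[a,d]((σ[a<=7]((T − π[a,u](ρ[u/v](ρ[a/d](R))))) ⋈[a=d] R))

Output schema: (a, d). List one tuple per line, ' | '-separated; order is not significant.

Subexpression sizes:
  T → 5
  R → 6
  ρ[a/d](R) → 6
  ρ[u/v](ρ[a/d](R)) → 6
  π[a,u](ρ[u/v](ρ[a/d](R))) → 6
  (T − π[a,u](ρ[u/v](ρ[a/d](R)))) → 5
  σ[a<=7]((T − π[a,u](ρ[u/v](ρ[a/d](R))))) → 5
  R → 6
  (σ[a<=7]((T − π[a,u](ρ[u/v](ρ[a/d](R))))) ⋈[a=d] R) → 4
  π[a,d]((σ[a<=7]((T − π[a,u](ρ[u/v](ρ[a/d](R))))) ⋈[a=d] R)) → 4

== RESULT ==
a | d
3 | 3
4 | 4
5 | 5
6 | 6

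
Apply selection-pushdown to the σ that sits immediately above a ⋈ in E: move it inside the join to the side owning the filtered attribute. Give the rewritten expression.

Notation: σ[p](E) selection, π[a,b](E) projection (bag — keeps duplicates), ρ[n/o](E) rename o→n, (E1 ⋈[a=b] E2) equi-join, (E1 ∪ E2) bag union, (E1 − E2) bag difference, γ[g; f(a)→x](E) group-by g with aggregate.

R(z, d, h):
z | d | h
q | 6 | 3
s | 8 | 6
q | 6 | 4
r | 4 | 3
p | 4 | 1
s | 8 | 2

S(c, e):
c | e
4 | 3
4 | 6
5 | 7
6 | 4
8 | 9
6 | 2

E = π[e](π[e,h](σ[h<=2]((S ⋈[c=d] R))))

σ filters on h, owned by the right side.
E' = π[e](π[e,h]((S ⋈[c=d] σ[h<=2](R))))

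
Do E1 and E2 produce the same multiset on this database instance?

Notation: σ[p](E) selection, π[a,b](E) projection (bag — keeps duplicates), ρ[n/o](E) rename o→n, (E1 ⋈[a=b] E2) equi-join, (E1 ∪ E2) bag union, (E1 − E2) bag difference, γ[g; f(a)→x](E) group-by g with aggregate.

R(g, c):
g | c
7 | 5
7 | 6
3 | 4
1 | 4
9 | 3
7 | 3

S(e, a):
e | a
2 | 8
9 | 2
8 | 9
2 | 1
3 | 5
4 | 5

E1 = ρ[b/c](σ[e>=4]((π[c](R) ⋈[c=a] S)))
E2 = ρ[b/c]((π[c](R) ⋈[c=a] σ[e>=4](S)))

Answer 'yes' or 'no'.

E1 per-node cardinality:
  R → 6
  π[c](R) → 6
  S → 6
  (π[c](R) ⋈[c=a] S) → 2
  σ[e>=4]((π[c](R) ⋈[c=a] S)) → 1
  ρ[b/c](σ[e>=4]((π[c](R) ⋈[c=a] S))) → 1
E2 per-node cardinality:
  R → 6
  π[c](R) → 6
  S → 6
  σ[e>=4](S) → 3
  (π[c](R) ⋈[c=a] σ[e>=4](S)) → 1
  ρ[b/c]((π[c](R) ⋈[c=a] σ[e>=4](S))) → 1

E1 and E2 produce the same multiset:
b | e | a
5 | 4 | 5

yes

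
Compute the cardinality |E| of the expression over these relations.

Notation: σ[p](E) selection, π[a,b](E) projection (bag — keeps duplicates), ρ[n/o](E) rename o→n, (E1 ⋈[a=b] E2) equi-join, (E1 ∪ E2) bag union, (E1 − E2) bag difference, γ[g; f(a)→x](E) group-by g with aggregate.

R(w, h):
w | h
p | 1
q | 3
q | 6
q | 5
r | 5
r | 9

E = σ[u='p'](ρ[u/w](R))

Row counts bottom-up:
  R → 6
  ρ[u/w](R) → 6
  σ[u='p'](ρ[u/w](R)) → 1

|E| = 1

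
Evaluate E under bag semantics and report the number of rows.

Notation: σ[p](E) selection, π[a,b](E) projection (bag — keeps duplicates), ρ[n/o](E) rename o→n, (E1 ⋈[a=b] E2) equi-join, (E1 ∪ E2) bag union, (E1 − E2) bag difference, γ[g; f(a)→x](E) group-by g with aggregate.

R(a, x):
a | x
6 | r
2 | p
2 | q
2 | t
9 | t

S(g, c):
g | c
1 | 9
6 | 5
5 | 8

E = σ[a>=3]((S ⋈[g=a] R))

Subexpression sizes:
  S → 3
  R → 5
  (S ⋈[g=a] R) → 1
  σ[a>=3]((S ⋈[g=a] R)) → 1

|E| = 1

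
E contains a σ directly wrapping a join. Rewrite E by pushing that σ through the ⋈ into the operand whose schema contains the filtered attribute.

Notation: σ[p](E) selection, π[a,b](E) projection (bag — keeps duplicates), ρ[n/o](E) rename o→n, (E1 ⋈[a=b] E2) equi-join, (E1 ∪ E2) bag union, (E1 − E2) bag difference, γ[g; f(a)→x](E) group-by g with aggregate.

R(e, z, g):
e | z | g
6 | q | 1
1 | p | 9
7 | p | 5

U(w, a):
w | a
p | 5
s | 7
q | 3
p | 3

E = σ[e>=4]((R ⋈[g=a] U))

σ filters on e, owned by the left side.
E' = (σ[e>=4](R) ⋈[g=a] U)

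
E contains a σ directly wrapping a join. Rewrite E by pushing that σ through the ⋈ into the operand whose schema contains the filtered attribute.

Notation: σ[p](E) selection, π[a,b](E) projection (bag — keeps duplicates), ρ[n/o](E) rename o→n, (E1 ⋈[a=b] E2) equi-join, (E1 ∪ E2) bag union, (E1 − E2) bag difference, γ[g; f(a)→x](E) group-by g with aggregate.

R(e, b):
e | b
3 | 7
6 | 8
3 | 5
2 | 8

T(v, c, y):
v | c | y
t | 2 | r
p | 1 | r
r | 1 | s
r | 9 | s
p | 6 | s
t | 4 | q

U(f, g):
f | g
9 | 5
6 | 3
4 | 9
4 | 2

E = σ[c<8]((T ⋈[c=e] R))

σ filters on c, owned by the left side.
E' = (σ[c<8](T) ⋈[c=e] R)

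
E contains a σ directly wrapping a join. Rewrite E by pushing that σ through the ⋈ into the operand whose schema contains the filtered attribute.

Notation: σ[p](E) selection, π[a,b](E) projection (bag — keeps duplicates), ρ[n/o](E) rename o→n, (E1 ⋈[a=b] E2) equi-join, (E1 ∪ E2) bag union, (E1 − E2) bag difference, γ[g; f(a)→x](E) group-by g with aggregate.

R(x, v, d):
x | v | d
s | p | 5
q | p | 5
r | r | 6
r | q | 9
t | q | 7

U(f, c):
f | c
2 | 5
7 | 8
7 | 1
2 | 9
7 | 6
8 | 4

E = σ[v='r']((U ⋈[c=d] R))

σ filters on v, owned by the right side.
E' = (U ⋈[c=d] σ[v='r'](R))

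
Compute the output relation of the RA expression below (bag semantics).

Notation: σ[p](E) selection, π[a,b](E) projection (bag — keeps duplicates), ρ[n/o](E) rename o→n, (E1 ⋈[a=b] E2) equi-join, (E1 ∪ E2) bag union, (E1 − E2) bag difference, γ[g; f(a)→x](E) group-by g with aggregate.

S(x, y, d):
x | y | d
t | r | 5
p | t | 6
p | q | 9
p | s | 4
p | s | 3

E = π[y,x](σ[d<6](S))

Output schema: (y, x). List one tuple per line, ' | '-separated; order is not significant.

Subexpression sizes:
  S → 5
  σ[d<6](S) → 3
  π[y,x](σ[d<6](S)) → 3

== RESULT ==
y | x
r | t
s | p
s | p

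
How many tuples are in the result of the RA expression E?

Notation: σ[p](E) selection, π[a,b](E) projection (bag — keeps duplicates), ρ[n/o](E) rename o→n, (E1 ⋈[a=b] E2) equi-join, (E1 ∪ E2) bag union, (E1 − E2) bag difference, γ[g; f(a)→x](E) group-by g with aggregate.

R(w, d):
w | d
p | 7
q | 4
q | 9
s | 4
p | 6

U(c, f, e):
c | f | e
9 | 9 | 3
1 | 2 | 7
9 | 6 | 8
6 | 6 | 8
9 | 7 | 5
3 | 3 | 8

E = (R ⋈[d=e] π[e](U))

Subexpression sizes:
  R → 5
  U → 6
  π[e](U) → 6
  (R ⋈[d=e] π[e](U)) → 1

|E| = 1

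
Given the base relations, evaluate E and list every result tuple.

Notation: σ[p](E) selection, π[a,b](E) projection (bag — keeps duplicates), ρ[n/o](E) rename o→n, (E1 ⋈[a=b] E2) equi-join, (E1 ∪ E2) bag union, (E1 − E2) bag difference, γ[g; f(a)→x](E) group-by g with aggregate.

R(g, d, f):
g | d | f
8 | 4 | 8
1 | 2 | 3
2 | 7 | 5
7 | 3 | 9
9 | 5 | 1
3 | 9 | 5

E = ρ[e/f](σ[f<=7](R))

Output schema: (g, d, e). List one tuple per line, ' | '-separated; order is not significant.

Row counts bottom-up:
  R → 6
  σ[f<=7](R) → 4
  ρ[e/f](σ[f<=7](R)) → 4

== RESULT ==
g | d | e
1 | 2 | 3
2 | 7 | 5
3 | 9 | 5
9 | 5 | 1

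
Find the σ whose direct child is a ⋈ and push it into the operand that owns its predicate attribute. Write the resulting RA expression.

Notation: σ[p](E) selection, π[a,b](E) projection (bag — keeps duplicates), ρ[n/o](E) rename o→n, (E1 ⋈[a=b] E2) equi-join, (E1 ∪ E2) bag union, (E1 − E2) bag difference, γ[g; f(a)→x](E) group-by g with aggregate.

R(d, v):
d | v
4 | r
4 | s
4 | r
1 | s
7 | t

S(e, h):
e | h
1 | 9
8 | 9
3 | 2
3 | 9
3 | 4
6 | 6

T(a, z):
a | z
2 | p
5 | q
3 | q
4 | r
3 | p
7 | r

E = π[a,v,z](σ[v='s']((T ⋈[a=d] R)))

σ filters on v, owned by the right side.
E' = π[a,v,z]((T ⋈[a=d] σ[v='s'](R)))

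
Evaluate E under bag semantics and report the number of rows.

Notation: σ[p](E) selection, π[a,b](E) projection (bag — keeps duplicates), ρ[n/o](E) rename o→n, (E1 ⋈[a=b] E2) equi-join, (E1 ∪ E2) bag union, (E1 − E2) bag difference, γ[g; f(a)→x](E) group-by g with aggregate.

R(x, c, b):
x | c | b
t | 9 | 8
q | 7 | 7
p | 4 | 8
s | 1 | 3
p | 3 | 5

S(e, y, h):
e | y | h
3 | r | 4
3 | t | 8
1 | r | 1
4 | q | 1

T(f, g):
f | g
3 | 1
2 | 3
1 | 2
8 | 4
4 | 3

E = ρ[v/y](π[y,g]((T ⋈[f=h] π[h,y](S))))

Stepwise |·|:
  T → 5
  S → 4
  π[h,y](S) → 4
  (T ⋈[f=h] π[h,y](S)) → 4
  π[y,g]((T ⋈[f=h] π[h,y](S))) → 4
  ρ[v/y](π[y,g]((T ⋈[f=h] π[h,y](S)))) → 4

|E| = 4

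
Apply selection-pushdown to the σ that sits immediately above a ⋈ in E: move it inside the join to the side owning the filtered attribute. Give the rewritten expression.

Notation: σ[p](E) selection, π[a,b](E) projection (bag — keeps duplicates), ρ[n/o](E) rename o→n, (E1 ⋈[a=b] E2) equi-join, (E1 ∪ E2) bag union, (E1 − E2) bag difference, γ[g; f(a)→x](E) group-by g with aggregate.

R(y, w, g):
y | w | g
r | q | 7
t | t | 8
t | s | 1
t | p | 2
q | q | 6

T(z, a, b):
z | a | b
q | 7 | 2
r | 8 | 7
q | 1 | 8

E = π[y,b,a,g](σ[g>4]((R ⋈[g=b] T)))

σ filters on g, owned by the left side.
E' = π[y,b,a,g]((σ[g>4](R) ⋈[g=b] T))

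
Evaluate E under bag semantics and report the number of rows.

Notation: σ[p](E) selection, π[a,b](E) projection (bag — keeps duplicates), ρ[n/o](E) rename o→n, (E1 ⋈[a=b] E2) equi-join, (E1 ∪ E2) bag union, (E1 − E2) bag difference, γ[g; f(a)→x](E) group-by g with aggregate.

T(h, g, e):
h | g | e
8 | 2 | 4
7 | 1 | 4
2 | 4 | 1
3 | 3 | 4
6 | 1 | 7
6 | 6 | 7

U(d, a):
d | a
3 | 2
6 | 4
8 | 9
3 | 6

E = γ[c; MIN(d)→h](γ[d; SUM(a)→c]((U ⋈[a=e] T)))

Per-node cardinality:
  U → 4
  T → 6
  (U ⋈[a=e] T) → 3
  γ[d; SUM(a)→c]((U ⋈[a=e] T)) → 1
  γ[c; MIN(d)→h](γ[d; SUM(a)→c]((U ⋈[a=e] T))) → 1

|E| = 1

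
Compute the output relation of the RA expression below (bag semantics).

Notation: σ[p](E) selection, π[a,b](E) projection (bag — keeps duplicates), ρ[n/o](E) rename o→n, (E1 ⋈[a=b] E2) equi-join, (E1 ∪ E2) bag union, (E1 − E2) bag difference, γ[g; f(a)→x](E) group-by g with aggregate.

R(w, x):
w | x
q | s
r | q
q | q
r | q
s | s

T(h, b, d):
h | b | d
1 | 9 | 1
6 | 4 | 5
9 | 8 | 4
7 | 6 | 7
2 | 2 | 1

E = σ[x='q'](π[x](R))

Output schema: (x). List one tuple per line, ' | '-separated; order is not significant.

Stepwise |·|:
  R → 5
  π[x](R) → 5
  σ[x='q'](π[x](R)) → 3

== RESULT ==
x
q
q
q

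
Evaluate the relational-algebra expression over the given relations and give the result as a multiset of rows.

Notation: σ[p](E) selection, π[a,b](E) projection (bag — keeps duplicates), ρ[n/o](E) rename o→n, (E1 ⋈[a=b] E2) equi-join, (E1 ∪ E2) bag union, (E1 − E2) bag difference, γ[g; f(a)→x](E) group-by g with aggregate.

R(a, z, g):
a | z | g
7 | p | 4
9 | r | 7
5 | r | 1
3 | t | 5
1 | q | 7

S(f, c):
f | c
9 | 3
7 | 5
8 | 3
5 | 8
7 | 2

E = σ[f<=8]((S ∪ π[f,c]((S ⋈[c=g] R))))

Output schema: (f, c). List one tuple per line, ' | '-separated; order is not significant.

Per-node cardinality:
  S → 5
  S → 5
  R → 5
  (S ⋈[c=g] R) → 1
  π[f,c]((S ⋈[c=g] R)) → 1
  (S ∪ π[f,c]((S ⋈[c=g] R))) → 6
  σ[f<=8]((S ∪ π[f,c]((S ⋈[c=g] R)))) → 5

== RESULT ==
f | c
5 | 8
7 | 2
7 | 5
7 | 5
8 | 3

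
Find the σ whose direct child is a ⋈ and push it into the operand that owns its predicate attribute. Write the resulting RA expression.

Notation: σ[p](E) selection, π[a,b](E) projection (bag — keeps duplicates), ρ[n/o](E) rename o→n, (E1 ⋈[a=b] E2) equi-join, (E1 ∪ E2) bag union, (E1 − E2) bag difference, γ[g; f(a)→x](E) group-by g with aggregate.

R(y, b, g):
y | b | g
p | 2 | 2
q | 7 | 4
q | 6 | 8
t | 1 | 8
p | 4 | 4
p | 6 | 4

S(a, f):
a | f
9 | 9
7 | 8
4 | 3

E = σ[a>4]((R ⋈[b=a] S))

σ filters on a, owned by the right side.
E' = (R ⋈[b=a] σ[a>4](S))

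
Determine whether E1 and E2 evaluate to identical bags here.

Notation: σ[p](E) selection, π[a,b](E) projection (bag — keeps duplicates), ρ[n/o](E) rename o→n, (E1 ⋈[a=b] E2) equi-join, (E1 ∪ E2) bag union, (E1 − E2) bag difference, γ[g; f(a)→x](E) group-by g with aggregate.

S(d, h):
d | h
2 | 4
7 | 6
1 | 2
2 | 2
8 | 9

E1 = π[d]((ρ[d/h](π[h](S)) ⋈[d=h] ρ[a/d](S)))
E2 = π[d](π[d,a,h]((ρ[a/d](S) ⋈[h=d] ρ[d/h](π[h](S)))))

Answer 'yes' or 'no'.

E1 stepwise |·|:
  S → 5
  π[h](S) → 5
  ρ[d/h](π[h](S)) → 5
  S → 5
  ρ[a/d](S) → 5
  (ρ[d/h](π[h](S)) ⋈[d=h] ρ[a/d](S)) → 7
  π[d]((ρ[d/h](π[h](S)) ⋈[d=h] ρ[a/d](S))) → 7
E2 stepwise |·|:
  S → 5
  ρ[a/d](S) → 5
  S → 5
  π[h](S) → 5
  ρ[d/h](π[h](S)) → 5
  (ρ[a/d](S) ⋈[h=d] ρ[d/h](π[h](S))) → 7
  π[d,a,h]((ρ[a/d](S) ⋈[h=d] ρ[d/h](π[h](S)))) → 7
  π[d](π[d,a,h]((ρ[a/d](S) ⋈[h=d] ρ[d/h](π[h](S))))) → 7

E1 and E2 produce the same multiset:
d
2
2
2
2
4
6
9

yes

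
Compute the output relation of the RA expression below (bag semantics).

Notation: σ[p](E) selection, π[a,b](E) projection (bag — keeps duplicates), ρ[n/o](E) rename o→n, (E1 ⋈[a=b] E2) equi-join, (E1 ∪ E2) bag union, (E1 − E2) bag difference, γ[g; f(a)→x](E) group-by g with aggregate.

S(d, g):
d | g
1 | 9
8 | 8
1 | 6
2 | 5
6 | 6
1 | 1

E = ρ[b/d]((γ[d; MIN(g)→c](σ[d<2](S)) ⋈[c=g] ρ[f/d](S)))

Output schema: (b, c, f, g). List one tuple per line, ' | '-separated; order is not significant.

Per-node cardinality:
  S → 6
  σ[d<2](S) → 3
  γ[d; MIN(g)→c](σ[d<2](S)) → 1
  S → 6
  ρ[f/d](S) → 6
  (γ[d; MIN(g)→c](σ[d<2](S)) ⋈[c=g] ρ[f/d](S)) → 1
  ρ[b/d]((γ[d; MIN(g)→c](σ[d<2](S)) ⋈[c=g] ρ[f/d](S))) → 1

== RESULT ==
b | c | f | g
1 | 1 | 1 | 1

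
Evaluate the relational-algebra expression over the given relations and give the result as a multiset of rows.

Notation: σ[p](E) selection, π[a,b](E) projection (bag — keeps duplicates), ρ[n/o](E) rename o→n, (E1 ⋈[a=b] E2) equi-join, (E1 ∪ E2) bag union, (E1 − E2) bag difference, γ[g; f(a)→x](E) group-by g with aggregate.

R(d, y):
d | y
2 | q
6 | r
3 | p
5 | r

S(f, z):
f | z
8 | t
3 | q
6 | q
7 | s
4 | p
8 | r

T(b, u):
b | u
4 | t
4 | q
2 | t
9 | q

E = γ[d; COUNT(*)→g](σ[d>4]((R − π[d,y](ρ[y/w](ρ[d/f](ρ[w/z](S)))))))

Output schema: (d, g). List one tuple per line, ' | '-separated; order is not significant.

Stepwise |·|:
  R → 4
  S → 6
  ρ[w/z](S) → 6
  ρ[d/f](ρ[w/z](S)) → 6
  ρ[y/w](ρ[d/f](ρ[w/z](S))) → 6
  π[d,y](ρ[y/w](ρ[d/f](ρ[w/z](S)))) → 6
  (R − π[d,y](ρ[y/w](ρ[d/f](ρ[w/z](S))))) → 4
  σ[d>4]((R − π[d,y](ρ[y/w](ρ[d/f](ρ[w/z](S)))))) → 2
  γ[d; COUNT(*)→g](σ[d>4]((R − π[d,y](ρ[y/w](ρ[d/f](ρ[w/z](S))))))) → 2

== RESULT ==
d | g
5 | 1
6 | 1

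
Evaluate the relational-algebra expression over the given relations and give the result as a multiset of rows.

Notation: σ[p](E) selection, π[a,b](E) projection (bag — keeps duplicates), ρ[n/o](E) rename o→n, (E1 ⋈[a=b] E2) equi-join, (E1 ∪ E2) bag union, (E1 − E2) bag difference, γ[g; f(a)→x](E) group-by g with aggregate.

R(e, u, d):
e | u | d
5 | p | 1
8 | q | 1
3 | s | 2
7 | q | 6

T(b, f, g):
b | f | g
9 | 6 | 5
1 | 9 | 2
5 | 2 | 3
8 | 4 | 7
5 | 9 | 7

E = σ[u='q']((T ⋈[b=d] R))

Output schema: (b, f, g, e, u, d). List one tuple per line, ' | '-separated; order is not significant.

Subexpression sizes:
  T → 5
  R → 4
  (T ⋈[b=d] R) → 2
  σ[u='q']((T ⋈[b=d] R)) → 1

== RESULT ==
b | f | g | e | u | d
1 | 9 | 2 | 8 | q | 1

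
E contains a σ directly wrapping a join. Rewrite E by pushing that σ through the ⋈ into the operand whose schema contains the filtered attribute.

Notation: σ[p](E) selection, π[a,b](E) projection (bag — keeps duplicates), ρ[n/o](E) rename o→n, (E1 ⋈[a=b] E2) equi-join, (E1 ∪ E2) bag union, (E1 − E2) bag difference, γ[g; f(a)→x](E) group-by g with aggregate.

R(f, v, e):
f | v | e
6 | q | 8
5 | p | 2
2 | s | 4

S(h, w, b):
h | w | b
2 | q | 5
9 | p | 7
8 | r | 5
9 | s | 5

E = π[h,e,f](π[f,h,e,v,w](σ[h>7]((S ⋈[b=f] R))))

σ filters on h, owned by the left side.
E' = π[h,e,f](π[f,h,e,v,w]((σ[h>7](S) ⋈[b=f] R)))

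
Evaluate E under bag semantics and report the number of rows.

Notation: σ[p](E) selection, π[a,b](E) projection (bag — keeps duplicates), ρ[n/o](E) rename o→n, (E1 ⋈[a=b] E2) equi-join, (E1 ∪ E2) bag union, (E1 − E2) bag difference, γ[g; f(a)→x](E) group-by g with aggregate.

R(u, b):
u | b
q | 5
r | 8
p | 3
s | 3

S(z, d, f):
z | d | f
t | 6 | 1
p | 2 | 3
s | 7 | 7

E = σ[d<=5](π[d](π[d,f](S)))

Subexpression sizes:
  S → 3
  π[d,f](S) → 3
  π[d](π[d,f](S)) → 3
  σ[d<=5](π[d](π[d,f](S))) → 1

|E| = 1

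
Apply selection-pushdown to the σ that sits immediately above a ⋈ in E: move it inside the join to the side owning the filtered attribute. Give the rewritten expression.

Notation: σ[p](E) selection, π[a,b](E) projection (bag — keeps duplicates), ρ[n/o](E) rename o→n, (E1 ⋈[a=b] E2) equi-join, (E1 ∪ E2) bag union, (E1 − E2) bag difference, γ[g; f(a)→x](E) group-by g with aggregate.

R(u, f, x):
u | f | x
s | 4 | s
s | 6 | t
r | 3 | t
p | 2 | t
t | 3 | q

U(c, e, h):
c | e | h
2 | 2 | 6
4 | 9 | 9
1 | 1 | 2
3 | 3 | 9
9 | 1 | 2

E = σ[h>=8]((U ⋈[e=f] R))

σ filters on h, owned by the left side.
E' = (σ[h>=8](U) ⋈[e=f] R)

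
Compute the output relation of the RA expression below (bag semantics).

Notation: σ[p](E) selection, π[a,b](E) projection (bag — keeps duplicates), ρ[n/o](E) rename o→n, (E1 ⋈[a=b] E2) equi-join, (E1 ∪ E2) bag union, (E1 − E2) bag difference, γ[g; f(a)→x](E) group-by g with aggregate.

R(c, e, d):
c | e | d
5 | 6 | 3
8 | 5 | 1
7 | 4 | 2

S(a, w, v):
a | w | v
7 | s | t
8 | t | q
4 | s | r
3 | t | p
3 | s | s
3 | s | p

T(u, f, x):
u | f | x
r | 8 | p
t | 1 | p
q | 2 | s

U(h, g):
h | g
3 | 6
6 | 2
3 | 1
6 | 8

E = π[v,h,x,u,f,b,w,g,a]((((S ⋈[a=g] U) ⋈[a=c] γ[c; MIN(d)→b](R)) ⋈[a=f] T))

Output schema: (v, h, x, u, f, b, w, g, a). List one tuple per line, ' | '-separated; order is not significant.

Stepwise |·|:
  S → 6
  U → 4
  (S ⋈[a=g] U) → 1
  R → 3
  γ[c; MIN(d)→b](R) → 3
  ((S ⋈[a=g] U) ⋈[a=c] γ[c; MIN(d)→b](R)) → 1
  T → 3
  (((S ⋈[a=g] U) ⋈[a=c] γ[c; MIN(d)→b](R)) ⋈[a=f] T) → 1
  π[v,h,x,u,f,b,w,g,a]((((S ⋈[a=g] U) ⋈[a=c] γ[c; MIN(d)→b](R)) ⋈[a=f] T)) → 1

== RESULT ==
v | h | x | u | f | b | w | g | a
q | 6 | p | r | 8 | 1 | t | 8 | 8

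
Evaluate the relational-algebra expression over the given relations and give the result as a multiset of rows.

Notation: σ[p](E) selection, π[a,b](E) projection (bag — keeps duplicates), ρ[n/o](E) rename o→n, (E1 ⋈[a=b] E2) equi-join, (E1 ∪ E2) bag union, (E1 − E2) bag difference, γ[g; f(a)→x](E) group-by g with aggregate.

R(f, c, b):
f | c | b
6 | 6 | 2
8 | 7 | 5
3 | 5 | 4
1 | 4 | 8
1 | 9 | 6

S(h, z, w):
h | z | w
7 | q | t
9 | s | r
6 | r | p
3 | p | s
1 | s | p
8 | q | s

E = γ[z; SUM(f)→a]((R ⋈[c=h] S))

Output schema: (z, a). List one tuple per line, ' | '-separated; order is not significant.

Stepwise |·|:
  R → 5
  S → 6
  (R ⋈[c=h] S) → 3
  γ[z; SUM(f)→a]((R ⋈[c=h] S)) → 3

== RESULT ==
z | a
q | 8
r | 6
s | 1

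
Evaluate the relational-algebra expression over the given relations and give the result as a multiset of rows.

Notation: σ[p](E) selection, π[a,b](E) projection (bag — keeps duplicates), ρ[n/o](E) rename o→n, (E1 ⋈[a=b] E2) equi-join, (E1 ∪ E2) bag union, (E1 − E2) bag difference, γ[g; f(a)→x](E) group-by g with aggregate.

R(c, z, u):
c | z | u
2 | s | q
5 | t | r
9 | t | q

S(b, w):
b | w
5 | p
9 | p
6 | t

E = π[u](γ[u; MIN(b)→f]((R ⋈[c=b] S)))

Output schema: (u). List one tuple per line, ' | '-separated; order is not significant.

Row counts bottom-up:
  R → 3
  S → 3
  (R ⋈[c=b] S) → 2
  γ[u; MIN(b)→f]((R ⋈[c=b] S)) → 2
  π[u](γ[u; MIN(b)→f]((R ⋈[c=b] S))) → 2

== RESULT ==
u
q
r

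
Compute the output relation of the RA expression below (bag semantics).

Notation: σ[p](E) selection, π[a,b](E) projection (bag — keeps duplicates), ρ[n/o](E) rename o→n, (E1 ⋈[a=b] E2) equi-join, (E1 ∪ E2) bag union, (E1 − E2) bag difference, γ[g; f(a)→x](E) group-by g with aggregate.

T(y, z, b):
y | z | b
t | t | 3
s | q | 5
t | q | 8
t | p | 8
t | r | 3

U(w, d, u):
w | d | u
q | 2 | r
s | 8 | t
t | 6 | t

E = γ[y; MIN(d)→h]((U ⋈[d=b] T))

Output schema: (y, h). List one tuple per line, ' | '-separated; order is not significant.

Row counts bottom-up:
  U → 3
  T → 5
  (U ⋈[d=b] T) → 2
  γ[y; MIN(d)→h]((U ⋈[d=b] T)) → 1

== RESULT ==
y | h
t | 8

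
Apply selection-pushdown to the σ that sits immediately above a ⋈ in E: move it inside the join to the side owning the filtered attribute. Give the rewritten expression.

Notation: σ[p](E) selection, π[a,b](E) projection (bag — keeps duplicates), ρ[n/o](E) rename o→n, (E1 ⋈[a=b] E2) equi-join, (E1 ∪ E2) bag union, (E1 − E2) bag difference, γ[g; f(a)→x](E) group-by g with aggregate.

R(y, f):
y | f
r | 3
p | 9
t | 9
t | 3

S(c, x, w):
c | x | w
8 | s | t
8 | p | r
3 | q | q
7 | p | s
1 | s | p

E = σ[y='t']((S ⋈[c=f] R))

σ filters on y, owned by the right side.
E' = (S ⋈[c=f] σ[y='t'](R))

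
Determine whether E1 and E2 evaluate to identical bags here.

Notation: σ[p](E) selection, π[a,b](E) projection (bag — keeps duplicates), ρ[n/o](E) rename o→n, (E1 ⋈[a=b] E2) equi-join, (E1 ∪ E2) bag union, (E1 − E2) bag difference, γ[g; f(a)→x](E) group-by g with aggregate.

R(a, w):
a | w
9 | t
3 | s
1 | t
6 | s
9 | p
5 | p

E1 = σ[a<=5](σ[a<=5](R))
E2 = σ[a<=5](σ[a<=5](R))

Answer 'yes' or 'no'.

E1 subexpression sizes:
  R → 6
  σ[a<=5](R) → 3
  σ[a<=5](σ[a<=5](R)) → 3
E2 subexpression sizes:
  R → 6
  σ[a<=5](R) → 3
  σ[a<=5](σ[a<=5](R)) → 3

E1 and E2 produce the same multiset:
a | w
1 | t
3 | s
5 | p

yes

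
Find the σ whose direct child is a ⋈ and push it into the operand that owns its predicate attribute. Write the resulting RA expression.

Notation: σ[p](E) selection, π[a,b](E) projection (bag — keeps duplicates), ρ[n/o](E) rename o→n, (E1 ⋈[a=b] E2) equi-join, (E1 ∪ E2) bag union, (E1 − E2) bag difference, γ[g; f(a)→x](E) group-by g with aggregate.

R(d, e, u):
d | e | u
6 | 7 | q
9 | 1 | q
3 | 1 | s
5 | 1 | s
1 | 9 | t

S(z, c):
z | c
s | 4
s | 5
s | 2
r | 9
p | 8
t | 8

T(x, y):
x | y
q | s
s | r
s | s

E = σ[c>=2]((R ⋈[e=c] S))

σ filters on c, owned by the right side.
E' = (R ⋈[e=c] σ[c>=2](S))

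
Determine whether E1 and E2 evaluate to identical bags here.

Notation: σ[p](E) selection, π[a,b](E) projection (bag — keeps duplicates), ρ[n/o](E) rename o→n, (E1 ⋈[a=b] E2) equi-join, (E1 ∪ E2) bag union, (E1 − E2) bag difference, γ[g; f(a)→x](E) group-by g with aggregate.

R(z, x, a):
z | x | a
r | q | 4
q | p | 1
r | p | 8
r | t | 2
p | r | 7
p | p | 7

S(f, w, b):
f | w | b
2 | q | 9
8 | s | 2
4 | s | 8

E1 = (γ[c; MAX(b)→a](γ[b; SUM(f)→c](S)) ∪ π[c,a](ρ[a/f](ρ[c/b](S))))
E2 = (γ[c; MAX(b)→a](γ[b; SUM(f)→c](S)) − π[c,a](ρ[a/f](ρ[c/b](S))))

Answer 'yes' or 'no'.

E1 stepwise |·|:
  S → 3
  γ[b; SUM(f)→c](S) → 3
  γ[c; MAX(b)→a](γ[b; SUM(f)→c](S)) → 3
  S → 3
  ρ[c/b](S) → 3
  ρ[a/f](ρ[c/b](S)) → 3
  π[c,a](ρ[a/f](ρ[c/b](S))) → 3
  (γ[c; MAX(b)→a](γ[b; SUM(f)→c](S)) ∪ π[c,a](ρ[a/f](ρ[c/b](S)))) → 6
E2 stepwise |·|:
  S → 3
  γ[b; SUM(f)→c](S) → 3
  γ[c; MAX(b)→a](γ[b; SUM(f)→c](S)) → 3
  S → 3
  ρ[c/b](S) → 3
  ρ[a/f](ρ[c/b](S)) → 3
  π[c,a](ρ[a/f](ρ[c/b](S))) → 3
  (γ[c; MAX(b)→a](γ[b; SUM(f)→c](S)) − π[c,a](ρ[a/f](ρ[c/b](S)))) → 3

E1 result:
c | a
2 | 8
2 | 9
4 | 8
8 | 2
8 | 4
9 | 2
E2 result:
c | a
2 | 9
4 | 8
8 | 2
Witness: (8, 4) appears 1× in E1 but 0× in E2.

no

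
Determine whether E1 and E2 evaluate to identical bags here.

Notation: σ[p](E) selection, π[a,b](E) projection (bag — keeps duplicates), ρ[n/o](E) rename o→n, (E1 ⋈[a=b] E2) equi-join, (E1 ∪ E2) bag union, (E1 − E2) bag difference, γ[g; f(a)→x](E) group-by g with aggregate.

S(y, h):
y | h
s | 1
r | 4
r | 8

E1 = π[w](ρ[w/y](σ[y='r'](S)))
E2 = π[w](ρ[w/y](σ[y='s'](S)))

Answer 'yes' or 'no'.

E1 subexpression sizes:
  S → 3
  σ[y='r'](S) → 2
  ρ[w/y](σ[y='r'](S)) → 2
  π[w](ρ[w/y](σ[y='r'](S))) → 2
E2 subexpression sizes:
  S → 3
  σ[y='s'](S) → 1
  ρ[w/y](σ[y='s'](S)) → 1
  π[w](ρ[w/y](σ[y='s'](S))) → 1

E1 result:
w
r
r
E2 result:
w
s
Witness: ('s',) appears 0× in E1 but 1× in E2.

no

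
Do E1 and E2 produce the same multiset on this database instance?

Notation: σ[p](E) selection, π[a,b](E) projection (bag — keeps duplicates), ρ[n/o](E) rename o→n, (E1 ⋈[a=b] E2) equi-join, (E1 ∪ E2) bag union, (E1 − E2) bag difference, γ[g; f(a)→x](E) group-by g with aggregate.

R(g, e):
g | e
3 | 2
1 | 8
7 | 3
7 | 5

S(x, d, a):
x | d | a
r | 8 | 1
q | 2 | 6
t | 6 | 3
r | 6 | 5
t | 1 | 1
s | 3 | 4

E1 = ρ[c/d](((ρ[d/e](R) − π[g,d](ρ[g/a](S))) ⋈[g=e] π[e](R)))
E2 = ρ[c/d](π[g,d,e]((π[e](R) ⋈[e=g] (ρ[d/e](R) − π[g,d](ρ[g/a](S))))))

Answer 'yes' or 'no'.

E1 subexpression sizes:
  R → 4
  ρ[d/e](R) → 4
  S → 6
  ρ[g/a](S) → 6
  π[g,d](ρ[g/a](S)) → 6
  (ρ[d/e](R) − π[g,d](ρ[g/a](S))) → 3
  R → 4
  π[e](R) → 4
  ((ρ[d/e](R) − π[g,d](ρ[g/a](S))) ⋈[g=e] π[e](R)) → 1
  ρ[c/d](((ρ[d/e](R) − π[g,d](ρ[g/a](S))) ⋈[g=e] π[e](R))) → 1
E2 subexpression sizes:
  R → 4
  π[e](R) → 4
  R → 4
  ρ[d/e](R) → 4
  S → 6
  ρ[g/a](S) → 6
  π[g,d](ρ[g/a](S)) → 6
  (ρ[d/e](R) − π[g,d](ρ[g/a](S))) → 3
  (π[e](R) ⋈[e=g] (ρ[d/e](R) − π[g,d](ρ[g/a](S)))) → 1
  π[g,d,e]((π[e](R) ⋈[e=g] (ρ[d/e](R) − π[g,d](ρ[g/a](S))))) → 1
  ρ[c/d](π[g,d,e]((π[e](R) ⋈[e=g] (ρ[d/e](R) − π[g,d](ρ[g/a](S)))))) → 1

E1 and E2 produce the same multiset:
g | c | e
3 | 2 | 3

yes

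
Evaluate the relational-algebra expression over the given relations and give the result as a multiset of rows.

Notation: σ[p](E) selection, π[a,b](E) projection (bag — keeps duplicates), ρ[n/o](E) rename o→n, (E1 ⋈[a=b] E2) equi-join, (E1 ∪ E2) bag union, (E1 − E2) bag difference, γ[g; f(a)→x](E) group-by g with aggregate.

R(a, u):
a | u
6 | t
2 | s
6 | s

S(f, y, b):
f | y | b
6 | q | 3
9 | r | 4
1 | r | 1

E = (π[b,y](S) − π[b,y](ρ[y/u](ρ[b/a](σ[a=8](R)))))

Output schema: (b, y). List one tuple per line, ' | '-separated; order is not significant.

Subexpression sizes:
  S → 3
  π[b,y](S) → 3
  R → 3
  σ[a=8](R) → 0
  ρ[b/a](σ[a=8](R)) → 0
  ρ[y/u](ρ[b/a](σ[a=8](R))) → 0
  π[b,y](ρ[y/u](ρ[b/a](σ[a=8](R)))) → 0
  (π[b,y](S) − π[b,y](ρ[y/u](ρ[b/a](σ[a=8](R))))) → 3

== RESULT ==
b | y
1 | r
3 | q
4 | r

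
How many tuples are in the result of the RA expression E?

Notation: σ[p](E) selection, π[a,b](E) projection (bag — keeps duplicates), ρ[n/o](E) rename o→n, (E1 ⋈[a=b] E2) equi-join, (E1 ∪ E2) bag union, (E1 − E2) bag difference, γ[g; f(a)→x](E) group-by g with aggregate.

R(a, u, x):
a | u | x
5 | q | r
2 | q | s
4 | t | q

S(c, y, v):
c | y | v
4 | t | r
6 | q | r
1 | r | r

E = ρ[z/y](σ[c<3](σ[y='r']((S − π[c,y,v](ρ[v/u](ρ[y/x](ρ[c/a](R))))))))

Stepwise |·|:
  S → 3
  R → 3
  ρ[c/a](R) → 3
  ρ[y/x](ρ[c/a](R)) → 3
  ρ[v/u](ρ[y/x](ρ[c/a](R))) → 3
  π[c,y,v](ρ[v/u](ρ[y/x](ρ[c/a](R)))) → 3
  (S − π[c,y,v](ρ[v/u](ρ[y/x](ρ[c/a](R))))) → 3
  σ[y='r']((S − π[c,y,v](ρ[v/u](ρ[y/x](ρ[c/a](R)))))) → 1
  σ[c<3](σ[y='r']((S − π[c,y,v](ρ[v/u](ρ[y/x](ρ[c/a](R))))))) → 1
  ρ[z/y](σ[c<3](σ[y='r']((S − π[c,y,v](ρ[v/u](ρ[y/x](ρ[c/a](R)))))))) → 1

|E| = 1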